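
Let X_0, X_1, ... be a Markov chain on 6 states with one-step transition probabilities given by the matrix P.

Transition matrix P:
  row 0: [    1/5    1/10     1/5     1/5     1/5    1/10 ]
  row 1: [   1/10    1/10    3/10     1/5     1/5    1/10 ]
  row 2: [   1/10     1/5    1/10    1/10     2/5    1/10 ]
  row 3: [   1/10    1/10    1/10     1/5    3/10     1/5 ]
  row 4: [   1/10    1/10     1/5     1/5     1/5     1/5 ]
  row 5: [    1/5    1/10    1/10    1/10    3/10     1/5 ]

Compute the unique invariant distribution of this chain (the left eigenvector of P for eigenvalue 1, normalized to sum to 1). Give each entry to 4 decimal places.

Balance equations π_j = Σ_i π_i·P[i][j]:
  π_0 = 1/5·π_0 + 1/10·π_1 + 1/10·π_2 + 1/10·π_3 + 1/10·π_4 + 1/5·π_5
  π_1 = 1/10·π_0 + 1/10·π_1 + 1/5·π_2 + 1/10·π_3 + 1/10·π_4 + 1/10·π_5
  π_2 = 1/5·π_0 + 3/10·π_1 + 1/10·π_2 + 1/10·π_3 + 1/5·π_4 + 1/10·π_5
  π_3 = 1/5·π_0 + 1/5·π_1 + 1/10·π_2 + 1/5·π_3 + 1/5·π_4 + 1/10·π_5
  π_4 = 1/5·π_0 + 1/5·π_1 + 2/5·π_2 + 3/10·π_3 + 1/5·π_4 + 3/10·π_5
  normalize: π_0 + π_1 + π_2 + π_3 + π_4 + π_5 = 1
Solving the linear system gives exactly π = [12544/97389, 11323/97389, 15841/97389, 16343/97389, 25831/97389, 1723/10821].

π = [0.1288, 0.1163, 0.1627, 0.1678, 0.2652, 0.1592]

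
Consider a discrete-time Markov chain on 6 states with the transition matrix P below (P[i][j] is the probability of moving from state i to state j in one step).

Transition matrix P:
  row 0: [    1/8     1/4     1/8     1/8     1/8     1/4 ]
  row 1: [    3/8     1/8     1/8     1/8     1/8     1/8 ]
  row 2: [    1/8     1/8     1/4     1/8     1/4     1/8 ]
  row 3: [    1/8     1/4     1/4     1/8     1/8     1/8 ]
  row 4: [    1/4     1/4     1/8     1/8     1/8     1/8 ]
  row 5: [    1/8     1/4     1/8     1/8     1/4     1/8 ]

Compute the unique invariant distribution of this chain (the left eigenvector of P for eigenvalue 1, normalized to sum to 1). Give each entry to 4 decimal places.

π = [0.1966, 0.2044, 0.1607, 0.1250, 0.1638, 0.1496]

Balance equations π_j = Σ_i π_i·P[i][j]:
  π_0 = 1/8·π_0 + 3/8·π_1 + 1/8·π_2 + 1/8·π_3 + 1/4·π_4 + 1/8·π_5
  π_1 = 1/4·π_0 + 1/8·π_1 + 1/8·π_2 + 1/4·π_3 + 1/4·π_4 + 1/4·π_5
  π_2 = 1/8·π_0 + 1/8·π_1 + 1/4·π_2 + 1/4·π_3 + 1/8·π_4 + 1/8·π_5
  π_3 = 1/8·π_0 + 1/8·π_1 + 1/8·π_2 + 1/8·π_3 + 1/8·π_4 + 1/8·π_5
  π_4 = 1/8·π_0 + 1/8·π_1 + 1/4·π_2 + 1/8·π_3 + 1/8·π_4 + 1/4·π_5
  normalize: π_0 + π_1 + π_2 + π_3 + π_4 + π_5 = 1
Solving the linear system gives exactly π = [904/4599, 103/504, 9/56, 1/8, 3013/18396, 5503/36792].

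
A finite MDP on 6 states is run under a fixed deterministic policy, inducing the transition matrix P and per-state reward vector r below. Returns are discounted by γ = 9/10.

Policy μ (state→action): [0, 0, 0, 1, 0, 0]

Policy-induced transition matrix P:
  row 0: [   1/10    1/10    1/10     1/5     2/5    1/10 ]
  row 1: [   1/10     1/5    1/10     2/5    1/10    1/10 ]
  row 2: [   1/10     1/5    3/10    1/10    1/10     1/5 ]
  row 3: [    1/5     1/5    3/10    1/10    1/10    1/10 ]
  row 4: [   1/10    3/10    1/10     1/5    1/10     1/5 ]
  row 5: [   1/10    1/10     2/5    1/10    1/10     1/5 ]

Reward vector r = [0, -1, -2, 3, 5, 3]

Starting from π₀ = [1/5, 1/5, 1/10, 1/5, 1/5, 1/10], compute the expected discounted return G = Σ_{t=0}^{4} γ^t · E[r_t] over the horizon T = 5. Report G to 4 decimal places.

t=0: π = [0.2000, 0.2000, 0.1000, 0.2000, 0.2000, 0.1000], E[r] = 1.5000, γ^t·E[r] = 1.500000, running G = 1.500000
t=1: π = [0.1200, 0.1900, 0.1900, 0.2000, 0.1600, 0.1400], E[r] = 1.2500, γ^t·E[r] = 1.125000, running G = 2.625000
t=2: π = [0.1200, 0.1900, 0.2200, 0.1850, 0.1360, 0.1490], E[r] = 1.0520, γ^t·E[r] = 0.852120, running G = 3.477120
t=3: π = [0.1185, 0.1867, 0.2257, 0.1826, 0.1360, 0.1505], E[r] = 1.0412, γ^t·E[r] = 0.759035, running G = 4.236155
t=4: π = [0.1183, 0.1867, 0.2268, 0.1815, 0.1356, 0.1512], E[r] = 1.0355, γ^t·E[r] = 0.679372, running G = 4.915527

G = 4.9155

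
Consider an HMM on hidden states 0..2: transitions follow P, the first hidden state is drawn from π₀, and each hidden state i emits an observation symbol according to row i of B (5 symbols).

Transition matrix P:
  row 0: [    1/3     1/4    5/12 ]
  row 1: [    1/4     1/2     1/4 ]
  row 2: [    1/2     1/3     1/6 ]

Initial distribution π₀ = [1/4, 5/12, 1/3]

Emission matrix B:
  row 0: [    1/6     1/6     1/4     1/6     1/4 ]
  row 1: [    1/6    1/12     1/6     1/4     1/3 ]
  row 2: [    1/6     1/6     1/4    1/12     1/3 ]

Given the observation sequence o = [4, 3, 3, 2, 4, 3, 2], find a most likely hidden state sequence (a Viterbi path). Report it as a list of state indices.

t=0: δ = [6.250e-02, 1.389e-01, 1.111e-01]  (obs o_0=4)
t=1: δ = [9.259e-03, 1.736e-02, 2.894e-03]  ψ = [2, 1, 1]  (obs o_1=3)
t=2: δ = [7.234e-04, 2.170e-03, 3.617e-04]  ψ = [1, 1, 1]  (obs o_2=3)
t=3: δ = [1.356e-04, 1.808e-04, 1.356e-04]  ψ = [1, 1, 1]  (obs o_3=2)
t=4: δ = [1.695e-05, 3.014e-05, 1.884e-05]  ψ = [2, 1, 0]  (obs o_4=4)
t=5: δ = [1.570e-06, 3.768e-06, 6.279e-07]  ψ = [2, 1, 1]  (obs o_5=3)
t=6: δ = [2.355e-07, 3.140e-07, 2.355e-07]  ψ = [1, 1, 1]  (obs o_6=2)
backtrack: best end state = 1; path = [1, 1, 1, 1, 1, 1, 1]

path = [1, 1, 1, 1, 1, 1, 1]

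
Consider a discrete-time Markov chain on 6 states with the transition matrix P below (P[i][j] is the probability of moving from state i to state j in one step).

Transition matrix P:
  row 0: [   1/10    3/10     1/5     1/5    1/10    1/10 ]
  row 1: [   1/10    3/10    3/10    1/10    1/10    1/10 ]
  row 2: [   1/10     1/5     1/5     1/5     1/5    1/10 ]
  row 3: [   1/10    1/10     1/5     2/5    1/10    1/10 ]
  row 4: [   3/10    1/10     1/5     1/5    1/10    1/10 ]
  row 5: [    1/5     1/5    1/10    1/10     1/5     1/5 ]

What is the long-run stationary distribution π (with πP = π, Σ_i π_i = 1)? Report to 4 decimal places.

Balance equations π_j = Σ_i π_i·P[i][j]:
  π_0 = 1/10·π_0 + 1/10·π_1 + 1/10·π_2 + 1/10·π_3 + 3/10·π_4 + 1/5·π_5
  π_1 = 3/10·π_0 + 3/10·π_1 + 1/5·π_2 + 1/10·π_3 + 1/10·π_4 + 1/5·π_5
  π_2 = 1/5·π_0 + 3/10·π_1 + 1/5·π_2 + 1/5·π_3 + 1/5·π_4 + 1/10·π_5
  π_3 = 1/5·π_0 + 1/10·π_1 + 1/5·π_2 + 2/5·π_3 + 1/5·π_4 + 1/10·π_5
  π_4 = 1/10·π_0 + 1/10·π_1 + 1/5·π_2 + 1/10·π_3 + 1/10·π_4 + 1/5·π_5
  normalize: π_0 + π_1 + π_2 + π_3 + π_4 + π_5 = 1
Solving the linear system gives exactly π = [349/2538, 253/1269, 265/1269, 268/1269, 335/2538, 1/9].

π = [0.1375, 0.1994, 0.2088, 0.2112, 0.1320, 0.1111]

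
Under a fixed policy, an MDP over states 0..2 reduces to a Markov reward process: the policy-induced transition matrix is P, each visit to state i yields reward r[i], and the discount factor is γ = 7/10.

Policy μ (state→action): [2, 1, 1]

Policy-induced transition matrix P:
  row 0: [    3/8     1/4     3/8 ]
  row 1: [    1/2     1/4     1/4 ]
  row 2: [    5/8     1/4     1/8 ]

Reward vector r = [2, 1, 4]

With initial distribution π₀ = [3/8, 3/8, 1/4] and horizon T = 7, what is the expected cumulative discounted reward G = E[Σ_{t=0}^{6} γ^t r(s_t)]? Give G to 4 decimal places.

t=0: π = [0.3750, 0.3750, 0.2500], E[r] = 2.1250, γ^t·E[r] = 2.125000, running G = 2.125000
t=1: π = [0.4844, 0.2500, 0.2656], E[r] = 2.2813, γ^t·E[r] = 1.596875, running G = 3.721875
t=2: π = [0.4727, 0.2500, 0.2773], E[r] = 2.3047, γ^t·E[r] = 1.129297, running G = 4.851172
t=3: π = [0.4756, 0.2500, 0.2744], E[r] = 2.2988, γ^t·E[r] = 0.788498, running G = 5.639670
t=4: π = [0.4749, 0.2500, 0.2751], E[r] = 2.3003, γ^t·E[r] = 0.552300, running G = 6.191970
t=5: π = [0.4750, 0.2500, 0.2750], E[r] = 2.2999, γ^t·E[r] = 0.386549, running G = 6.578519
t=6: π = [0.4750, 0.2500, 0.2750], E[r] = 2.3000, γ^t·E[r] = 0.270595, running G = 6.849114

G = 6.8491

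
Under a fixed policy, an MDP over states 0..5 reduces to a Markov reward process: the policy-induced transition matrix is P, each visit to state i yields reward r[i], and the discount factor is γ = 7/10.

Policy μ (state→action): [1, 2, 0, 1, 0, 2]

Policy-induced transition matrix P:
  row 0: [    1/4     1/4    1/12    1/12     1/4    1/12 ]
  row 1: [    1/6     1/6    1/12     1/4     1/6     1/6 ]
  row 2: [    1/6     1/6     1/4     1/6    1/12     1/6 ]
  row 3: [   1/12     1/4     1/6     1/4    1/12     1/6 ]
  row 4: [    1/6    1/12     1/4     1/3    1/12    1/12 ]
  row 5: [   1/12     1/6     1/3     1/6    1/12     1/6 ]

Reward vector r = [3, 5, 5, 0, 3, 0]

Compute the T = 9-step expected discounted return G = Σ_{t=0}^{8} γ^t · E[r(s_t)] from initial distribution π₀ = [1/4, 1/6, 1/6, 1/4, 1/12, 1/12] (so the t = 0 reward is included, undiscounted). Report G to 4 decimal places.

t=0: π = [0.2500, 0.1667, 0.1667, 0.2500, 0.0833, 0.0833], E[r] = 2.6667, γ^t·E[r] = 2.666667, running G = 2.666667
t=1: π = [0.1597, 0.2014, 0.1667, 0.1944, 0.1389, 0.1389], E[r] = 2.7361, γ^t·E[r] = 1.915278, running G = 4.581944
t=2: π = [0.1522, 0.1846, 0.1852, 0.2095, 0.1267, 0.1418], E[r] = 2.6858, γ^t·E[r] = 1.316024, running G = 5.897969
t=3: π = [0.1501, 0.1862, 0.1882, 0.2079, 0.1241, 0.1434], E[r] = 2.6948, γ^t·E[r] = 0.924327, running G = 6.822296
t=4: π = [0.1499, 0.1862, 0.1886, 0.2077, 0.1239, 0.1438], E[r] = 2.6949, γ^t·E[r] = 0.647053, running G = 7.469348
t=5: π = [0.1499, 0.1861, 0.1887, 0.2076, 0.1238, 0.1439], E[r] = 2.6951, γ^t·E[r] = 0.452972, running G = 7.922320
t=6: π = [0.1499, 0.1861, 0.1887, 0.2076, 0.1238, 0.1439], E[r] = 2.6952, γ^t·E[r] = 0.317085, running G = 8.239405
t=7: π = [0.1499, 0.1861, 0.1887, 0.2076, 0.1238, 0.1439], E[r] = 2.6952, γ^t·E[r] = 0.221960, running G = 8.461365
t=8: π = [0.1499, 0.1861, 0.1887, 0.2076, 0.1238, 0.1439], E[r] = 2.6952, γ^t·E[r] = 0.155372, running G = 8.616737

G = 8.6167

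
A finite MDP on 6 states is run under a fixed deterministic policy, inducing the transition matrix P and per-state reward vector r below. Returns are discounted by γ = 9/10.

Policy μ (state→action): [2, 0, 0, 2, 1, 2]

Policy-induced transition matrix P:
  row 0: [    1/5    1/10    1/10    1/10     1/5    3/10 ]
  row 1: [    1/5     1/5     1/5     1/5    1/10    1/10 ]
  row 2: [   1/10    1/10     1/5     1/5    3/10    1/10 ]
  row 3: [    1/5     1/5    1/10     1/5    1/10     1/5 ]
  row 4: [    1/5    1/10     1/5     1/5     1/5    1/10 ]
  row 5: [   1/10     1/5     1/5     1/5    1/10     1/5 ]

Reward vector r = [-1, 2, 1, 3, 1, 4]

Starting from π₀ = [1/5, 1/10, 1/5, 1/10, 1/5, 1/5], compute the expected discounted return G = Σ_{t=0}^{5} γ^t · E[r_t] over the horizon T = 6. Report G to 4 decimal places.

G = 7.7230

t=0: π = [0.2000, 0.1000, 0.2000, 0.1000, 0.2000, 0.2000], E[r] = 1.5000, γ^t·E[r] = 1.500000, running G = 1.500000
t=1: π = [0.1600, 0.1400, 0.1700, 0.1800, 0.1800, 0.1700], E[r] = 1.6900, γ^t·E[r] = 1.521000, running G = 3.021000
t=2: π = [0.1660, 0.1490, 0.1660, 0.1840, 0.1680, 0.1670], E[r] = 1.6860, γ^t·E[r] = 1.365660, running G = 4.386660
t=3: π = [0.1667, 0.1500, 0.1650, 0.1834, 0.1666, 0.1683], E[r] = 1.6883, γ^t·E[r] = 1.230771, running G = 5.617431
t=4: π = [0.1667, 0.1502, 0.1650, 0.1833, 0.1663, 0.1685], E[r] = 1.6890, γ^t·E[r] = 1.108166, running G = 6.725597
t=5: π = [0.1667, 0.1502, 0.1650, 0.1833, 0.1663, 0.1685], E[r] = 1.6891, γ^t·E[r] = 0.997409, running G = 7.723006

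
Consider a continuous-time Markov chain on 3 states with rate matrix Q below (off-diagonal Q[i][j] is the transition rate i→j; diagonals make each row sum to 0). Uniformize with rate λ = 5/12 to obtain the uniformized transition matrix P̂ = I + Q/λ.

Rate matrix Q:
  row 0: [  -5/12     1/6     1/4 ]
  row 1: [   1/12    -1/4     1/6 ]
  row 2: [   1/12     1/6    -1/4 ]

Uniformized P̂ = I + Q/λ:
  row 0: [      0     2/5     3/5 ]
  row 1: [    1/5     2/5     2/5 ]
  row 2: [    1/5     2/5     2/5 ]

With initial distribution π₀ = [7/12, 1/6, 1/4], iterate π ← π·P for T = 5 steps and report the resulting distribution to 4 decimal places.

t=0: π = [0.5833, 0.1667, 0.2500]
t=1: π = [0.0833, 0.4000, 0.5167]
t=2: π = [0.1833, 0.4000, 0.4167]
t=3: π = [0.1633, 0.4000, 0.4367]
t=4: π = [0.1673, 0.4000, 0.4327]
t=5: π = [0.1665, 0.4000, 0.4335]

π = [0.1665, 0.4000, 0.4335]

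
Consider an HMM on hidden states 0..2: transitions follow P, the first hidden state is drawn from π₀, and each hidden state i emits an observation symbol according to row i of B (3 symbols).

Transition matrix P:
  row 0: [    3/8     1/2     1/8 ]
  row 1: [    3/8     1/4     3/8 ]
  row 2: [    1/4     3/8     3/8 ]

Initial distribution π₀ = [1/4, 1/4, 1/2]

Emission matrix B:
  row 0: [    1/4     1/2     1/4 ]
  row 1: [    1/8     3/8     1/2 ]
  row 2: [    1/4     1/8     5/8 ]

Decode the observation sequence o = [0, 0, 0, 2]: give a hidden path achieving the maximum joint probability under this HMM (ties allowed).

t=0: δ = [6.250e-02, 3.125e-02, 1.250e-01]  (obs o_0=0)
t=1: δ = [7.812e-03, 5.859e-03, 1.172e-02]  ψ = [2, 2, 2]  (obs o_1=0)
t=2: δ = [7.324e-04, 5.493e-04, 1.099e-03]  ψ = [0, 2, 2]  (obs o_2=0)
t=3: δ = [6.866e-05, 2.060e-04, 2.575e-04]  ψ = [0, 2, 2]  (obs o_3=2)
backtrack: best end state = 2; path = [2, 2, 2, 2]

path = [2, 2, 2, 2]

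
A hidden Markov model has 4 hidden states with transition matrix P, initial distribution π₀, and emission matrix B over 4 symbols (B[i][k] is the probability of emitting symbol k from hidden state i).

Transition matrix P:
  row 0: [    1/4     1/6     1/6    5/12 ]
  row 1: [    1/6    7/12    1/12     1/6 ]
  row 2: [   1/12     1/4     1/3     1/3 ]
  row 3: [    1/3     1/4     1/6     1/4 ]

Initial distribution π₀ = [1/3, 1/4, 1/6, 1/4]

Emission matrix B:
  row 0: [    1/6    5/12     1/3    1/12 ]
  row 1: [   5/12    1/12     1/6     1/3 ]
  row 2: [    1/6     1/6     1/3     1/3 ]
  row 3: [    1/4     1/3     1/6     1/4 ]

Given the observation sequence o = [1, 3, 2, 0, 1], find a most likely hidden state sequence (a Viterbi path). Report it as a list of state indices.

path = [0, 3, 0, 3, 0]

t=0: δ = [1.389e-01, 2.083e-02, 2.778e-02, 8.333e-02]  (obs o_0=1)
t=1: δ = [2.894e-03, 7.716e-03, 7.716e-03, 1.447e-02]  ψ = [0, 0, 0, 0]  (obs o_1=3)
t=2: δ = [1.608e-03, 7.502e-04, 8.573e-04, 6.028e-04]  ψ = [3, 1, 2, 3]  (obs o_2=2)
t=3: δ = [6.698e-05, 1.823e-04, 4.763e-05, 1.674e-04]  ψ = [0, 1, 2, 0]  (obs o_3=0)
t=4: δ = [2.326e-05, 8.863e-06, 4.651e-06, 1.395e-05]  ψ = [3, 1, 3, 3]  (obs o_4=1)
backtrack: best end state = 0; path = [0, 3, 0, 3, 0]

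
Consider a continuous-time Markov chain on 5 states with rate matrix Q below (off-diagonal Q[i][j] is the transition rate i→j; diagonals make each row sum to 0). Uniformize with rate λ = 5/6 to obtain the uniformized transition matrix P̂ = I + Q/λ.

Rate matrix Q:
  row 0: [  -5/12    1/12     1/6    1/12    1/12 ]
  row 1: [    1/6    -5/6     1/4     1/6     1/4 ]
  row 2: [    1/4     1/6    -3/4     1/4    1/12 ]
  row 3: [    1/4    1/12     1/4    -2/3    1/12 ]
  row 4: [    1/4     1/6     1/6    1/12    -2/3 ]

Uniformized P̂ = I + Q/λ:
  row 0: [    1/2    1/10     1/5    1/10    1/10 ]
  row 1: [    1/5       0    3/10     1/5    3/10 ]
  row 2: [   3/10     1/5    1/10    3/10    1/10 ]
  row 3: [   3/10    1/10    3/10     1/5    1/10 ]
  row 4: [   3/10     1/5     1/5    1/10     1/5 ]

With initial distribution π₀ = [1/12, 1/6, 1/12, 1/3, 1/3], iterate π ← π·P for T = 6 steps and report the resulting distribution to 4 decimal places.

t=0: π = [0.0833, 0.1667, 0.0833, 0.3333, 0.3333]
t=1: π = [0.3000, 0.1250, 0.2417, 0.1667, 0.1667]
t=2: π = [0.3475, 0.1283, 0.2050, 0.1775, 0.1417]
t=3: π = [0.3567, 0.1218, 0.2101, 0.1716, 0.1398]
t=4: π = [0.3592, 0.1228, 0.2083, 0.1714, 0.1384]
t=5: π = [0.3595, 0.1224, 0.2086, 0.1711, 0.1384]
t=6: π = [0.3597, 0.1225, 0.2085, 0.1711, 0.1383]

π = [0.3597, 0.1225, 0.2085, 0.1711, 0.1383]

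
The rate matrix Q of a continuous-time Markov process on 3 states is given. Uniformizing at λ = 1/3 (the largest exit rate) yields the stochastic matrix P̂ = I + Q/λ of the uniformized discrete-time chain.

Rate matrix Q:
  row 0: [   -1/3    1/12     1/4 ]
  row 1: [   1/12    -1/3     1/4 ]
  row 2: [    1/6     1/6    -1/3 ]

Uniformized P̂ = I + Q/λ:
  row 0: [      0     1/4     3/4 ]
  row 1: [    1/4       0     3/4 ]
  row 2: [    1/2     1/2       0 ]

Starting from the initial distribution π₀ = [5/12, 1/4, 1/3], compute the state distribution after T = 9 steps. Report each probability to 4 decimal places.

t=0: π = [0.4167, 0.2500, 0.3333]
t=1: π = [0.2292, 0.2708, 0.5000]
t=2: π = [0.3177, 0.3073, 0.3750]
t=3: π = [0.2643, 0.2669, 0.4688]
t=4: π = [0.3011, 0.3005, 0.3984]
t=5: π = [0.2743, 0.2745, 0.4512]
t=6: π = [0.2942, 0.2942, 0.4116]
t=7: π = [0.2794, 0.2794, 0.4413]
t=8: π = [0.2905, 0.2905, 0.4190]
t=9: π = [0.2821, 0.2821, 0.4357]

π = [0.2821, 0.2821, 0.4357]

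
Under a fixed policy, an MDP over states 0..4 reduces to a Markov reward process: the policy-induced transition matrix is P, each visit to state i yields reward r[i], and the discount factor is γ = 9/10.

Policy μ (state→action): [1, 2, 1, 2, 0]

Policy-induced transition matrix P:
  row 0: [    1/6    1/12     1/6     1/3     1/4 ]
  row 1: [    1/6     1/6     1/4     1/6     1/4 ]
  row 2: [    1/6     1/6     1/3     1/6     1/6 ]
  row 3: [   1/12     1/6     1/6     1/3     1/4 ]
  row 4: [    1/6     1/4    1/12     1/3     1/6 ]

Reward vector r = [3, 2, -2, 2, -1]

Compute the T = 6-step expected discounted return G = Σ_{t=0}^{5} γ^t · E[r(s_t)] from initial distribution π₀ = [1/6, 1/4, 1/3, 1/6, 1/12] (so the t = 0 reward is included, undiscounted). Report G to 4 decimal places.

t=0: π = [0.1667, 0.2500, 0.3333, 0.1667, 0.0833], E[r] = 0.5833, γ^t·E[r] = 0.583333, running G = 0.583333
t=1: π = [0.1528, 0.1597, 0.2361, 0.2361, 0.2153], E[r] = 0.5625, γ^t·E[r] = 0.506250, running G = 1.089583
t=2: π = [0.1470, 0.1719, 0.2014, 0.2674, 0.2124], E[r] = 0.7043, γ^t·E[r] = 0.570469, running G = 1.660052
t=3: π = [0.1444, 0.1721, 0.1969, 0.2711, 0.2155], E[r] = 0.7104, γ^t·E[r] = 0.517887, running G = 2.177939
t=4: π = [0.1441, 0.1726, 0.1959, 0.2718, 0.2156], E[r] = 0.7137, γ^t·E[r] = 0.468279, running G = 2.646217
t=5: π = [0.1440, 0.1726, 0.1957, 0.2719, 0.2157], E[r] = 0.7140, γ^t·E[r] = 0.421607, running G = 3.067824

G = 3.0678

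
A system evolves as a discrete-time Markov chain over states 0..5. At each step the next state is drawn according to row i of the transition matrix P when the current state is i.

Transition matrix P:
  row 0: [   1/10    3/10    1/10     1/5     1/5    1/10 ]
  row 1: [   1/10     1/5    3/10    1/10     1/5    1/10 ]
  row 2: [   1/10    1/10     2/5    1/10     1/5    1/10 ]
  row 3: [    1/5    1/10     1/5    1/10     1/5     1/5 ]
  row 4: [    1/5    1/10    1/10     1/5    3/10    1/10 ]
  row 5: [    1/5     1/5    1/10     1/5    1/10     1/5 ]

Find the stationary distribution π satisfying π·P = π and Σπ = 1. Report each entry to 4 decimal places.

Balance equations π_j = Σ_i π_i·P[i][j]:
  π_0 = 1/10·π_0 + 1/10·π_1 + 1/10·π_2 + 1/5·π_3 + 1/5·π_4 + 1/5·π_5
  π_1 = 3/10·π_0 + 1/5·π_1 + 1/10·π_2 + 1/10·π_3 + 1/10·π_4 + 1/5·π_5
  π_2 = 1/10·π_0 + 3/10·π_1 + 2/5·π_2 + 1/5·π_3 + 1/10·π_4 + 1/10·π_5
  π_3 = 1/5·π_0 + 1/10·π_1 + 1/10·π_2 + 1/10·π_3 + 1/5·π_4 + 1/5·π_5
  π_4 = 1/5·π_0 + 1/5·π_1 + 1/5·π_2 + 1/5·π_3 + 3/10·π_4 + 1/10·π_5
  normalize: π_0 + π_1 + π_2 + π_3 + π_4 + π_5 = 1
Solving the linear system gives exactly π = [107/721, 1027/6489, 194/927, 107/721, 150/721, 92/721].

π = [0.1484, 0.1583, 0.2093, 0.1484, 0.2080, 0.1276]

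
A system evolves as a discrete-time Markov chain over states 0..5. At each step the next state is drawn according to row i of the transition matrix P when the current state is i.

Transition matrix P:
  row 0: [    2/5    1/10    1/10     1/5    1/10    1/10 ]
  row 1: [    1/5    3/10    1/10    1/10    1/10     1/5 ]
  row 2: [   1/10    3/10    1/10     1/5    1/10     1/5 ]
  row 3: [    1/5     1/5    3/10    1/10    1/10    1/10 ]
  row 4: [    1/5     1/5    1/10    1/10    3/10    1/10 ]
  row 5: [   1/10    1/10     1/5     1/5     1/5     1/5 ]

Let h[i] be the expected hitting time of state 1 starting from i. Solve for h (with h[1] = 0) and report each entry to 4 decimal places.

First-step conditioning: h[1] = 0; for i ≠ 1, h[i] = 1 + Σ_k P[i][k]·h[k].
  h[0] = 1 + 2/5·h[0] + 1/10·h[2] + 1/5·h[3] + 1/10·h[4] + 1/10·h[5]
  h[2] = 1 + 1/10·h[0] + 1/10·h[2] + 1/5·h[3] + 1/10·h[4] + 1/5·h[5]
  h[3] = 1 + 1/5·h[0] + 3/10·h[2] + 1/10·h[3] + 1/10·h[4] + 1/10·h[5]
  h[4] = 1 + 1/5·h[0] + 1/10·h[2] + 1/10·h[3] + 3/10·h[4] + 1/10·h[5]
  h[5] = 1 + 1/10·h[0] + 1/5·h[2] + 1/5·h[3] + 1/5·h[4] + 1/5·h[5]
Solving the 5×5 linear system over states ≠ 1 gives exactly h = [39170/6279, 0, 800/161, 4880/897, 34900/6279, 37810/6279] (h[1] = 0 is the target).

h = [6.2383, 0.0000, 4.9689, 5.4404, 5.5582, 6.0217]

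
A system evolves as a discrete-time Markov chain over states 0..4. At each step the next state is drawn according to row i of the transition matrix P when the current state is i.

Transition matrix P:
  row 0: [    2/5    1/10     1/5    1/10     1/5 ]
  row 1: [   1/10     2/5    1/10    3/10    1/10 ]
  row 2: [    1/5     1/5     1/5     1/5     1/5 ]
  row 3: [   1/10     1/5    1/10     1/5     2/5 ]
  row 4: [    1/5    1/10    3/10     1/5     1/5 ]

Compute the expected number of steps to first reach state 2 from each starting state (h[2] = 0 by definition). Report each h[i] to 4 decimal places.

First-step conditioning: h[2] = 0; for i ≠ 2, h[i] = 1 + Σ_k P[i][k]·h[k].
  h[0] = 1 + 2/5·h[0] + 1/10·h[1] + 1/10·h[3] + 1/5·h[4]
  h[1] = 1 + 1/10·h[0] + 2/5·h[1] + 3/10·h[3] + 1/10·h[4]
  h[3] = 1 + 1/10·h[0] + 1/5·h[1] + 1/5·h[3] + 2/5·h[4]
  h[4] = 1 + 1/5·h[0] + 1/10·h[1] + 1/5·h[3] + 1/5·h[4]
Solving the 4×4 linear system over states ≠ 2 gives exactly h = [5970/1121, 7090/1121, 0, 6640/1121, 5440/1121] (h[2] = 0 is the target).

h = [5.3256, 6.3247, 0.0000, 5.9233, 4.8528]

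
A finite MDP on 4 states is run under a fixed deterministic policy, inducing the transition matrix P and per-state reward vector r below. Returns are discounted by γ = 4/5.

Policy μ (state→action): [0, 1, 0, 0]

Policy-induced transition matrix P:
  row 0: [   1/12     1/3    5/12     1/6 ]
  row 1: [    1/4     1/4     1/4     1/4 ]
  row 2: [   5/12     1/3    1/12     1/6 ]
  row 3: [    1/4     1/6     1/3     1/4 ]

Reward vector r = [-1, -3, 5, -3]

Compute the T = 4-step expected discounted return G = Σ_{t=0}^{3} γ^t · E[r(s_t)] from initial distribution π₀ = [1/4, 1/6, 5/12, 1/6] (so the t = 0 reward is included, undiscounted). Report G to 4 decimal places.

G = -0.0222

t=0: π = [0.2500, 0.1667, 0.4167, 0.1667], E[r] = 0.8333, γ^t·E[r] = 0.833333, running G = 0.833333
t=1: π = [0.2778, 0.2917, 0.2361, 0.1944], E[r] = -0.5556, γ^t·E[r] = -0.444444, running G = 0.388889
t=2: π = [0.2431, 0.2766, 0.2731, 0.2072], E[r] = -0.3287, γ^t·E[r] = -0.210370, running G = 0.178519
t=3: π = [0.2550, 0.2758, 0.2622, 0.2070], E[r] = -0.3920, γ^t·E[r] = -0.200691, running G = -0.022173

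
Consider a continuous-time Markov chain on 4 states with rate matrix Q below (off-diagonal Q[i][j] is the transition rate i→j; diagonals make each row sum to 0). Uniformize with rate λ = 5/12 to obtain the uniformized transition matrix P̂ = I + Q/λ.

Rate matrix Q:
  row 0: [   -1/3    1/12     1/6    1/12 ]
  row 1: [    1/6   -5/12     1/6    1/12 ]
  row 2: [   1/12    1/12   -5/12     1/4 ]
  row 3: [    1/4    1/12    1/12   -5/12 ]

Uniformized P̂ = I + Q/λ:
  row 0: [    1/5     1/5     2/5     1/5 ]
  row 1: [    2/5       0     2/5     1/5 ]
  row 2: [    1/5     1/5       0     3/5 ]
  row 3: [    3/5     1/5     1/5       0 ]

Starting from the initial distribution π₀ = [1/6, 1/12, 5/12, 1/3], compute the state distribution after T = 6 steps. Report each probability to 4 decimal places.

t=0: π = [0.1667, 0.0833, 0.4167, 0.3333]
t=1: π = [0.3500, 0.1833, 0.1667, 0.3000]
t=2: π = [0.3567, 0.1633, 0.2733, 0.2067]
t=3: π = [0.3153, 0.1673, 0.2493, 0.2680]
t=4: π = [0.3407, 0.1665, 0.2467, 0.2461]
t=5: π = [0.3318, 0.1667, 0.2521, 0.2494]
t=6: π = [0.3331, 0.1667, 0.2493, 0.2510]

π = [0.3331, 0.1667, 0.2493, 0.2510]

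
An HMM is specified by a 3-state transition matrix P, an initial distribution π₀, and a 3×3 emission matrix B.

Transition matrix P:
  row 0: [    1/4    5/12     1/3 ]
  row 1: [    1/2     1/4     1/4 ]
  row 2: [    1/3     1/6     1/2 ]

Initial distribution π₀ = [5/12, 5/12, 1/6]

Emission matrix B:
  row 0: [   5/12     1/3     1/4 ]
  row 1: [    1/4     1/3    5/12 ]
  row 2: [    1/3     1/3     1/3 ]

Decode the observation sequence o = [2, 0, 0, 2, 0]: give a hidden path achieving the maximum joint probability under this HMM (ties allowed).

t=0: δ = [1.042e-01, 1.736e-01, 5.556e-02]  (obs o_0=2)
t=1: δ = [3.617e-02, 1.085e-02, 1.447e-02]  ψ = [1, 0, 1]  (obs o_1=0)
t=2: δ = [3.768e-03, 3.768e-03, 4.019e-03]  ψ = [0, 0, 0]  (obs o_2=0)
t=3: δ = [4.710e-04, 6.541e-04, 6.698e-04]  ψ = [1, 0, 2]  (obs o_3=2)
t=4: δ = [1.363e-04, 4.906e-05, 1.116e-04]  ψ = [1, 0, 2]  (obs o_4=0)
backtrack: best end state = 0; path = [1, 0, 0, 1, 0]

path = [1, 0, 0, 1, 0]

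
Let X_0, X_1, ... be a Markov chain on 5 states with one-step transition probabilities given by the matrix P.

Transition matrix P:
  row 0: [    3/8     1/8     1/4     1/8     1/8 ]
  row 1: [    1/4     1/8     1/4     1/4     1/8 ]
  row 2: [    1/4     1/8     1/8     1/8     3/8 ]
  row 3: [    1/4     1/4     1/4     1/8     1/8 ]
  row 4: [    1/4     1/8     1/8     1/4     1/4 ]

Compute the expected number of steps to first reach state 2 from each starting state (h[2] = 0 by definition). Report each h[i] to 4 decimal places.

First-step conditioning: h[2] = 0; for i ≠ 2, h[i] = 1 + Σ_k P[i][k]·h[k].
  h[0] = 1 + 3/8·h[0] + 1/8·h[1] + 1/8·h[3] + 1/8·h[4]
  h[1] = 1 + 1/4·h[0] + 1/8·h[1] + 1/4·h[3] + 1/8·h[4]
  h[3] = 1 + 1/4·h[0] + 1/4·h[1] + 1/8·h[3] + 1/8·h[4]
  h[4] = 1 + 1/4·h[0] + 1/8·h[1] + 1/4·h[3] + 1/4·h[4]
Solving the 4×4 linear system over states ≠ 2 gives exactly h = [56/13, 56/13, 0, 56/13, 64/13] (h[2] = 0 is the target).

h = [4.3077, 4.3077, 0.0000, 4.3077, 4.9231]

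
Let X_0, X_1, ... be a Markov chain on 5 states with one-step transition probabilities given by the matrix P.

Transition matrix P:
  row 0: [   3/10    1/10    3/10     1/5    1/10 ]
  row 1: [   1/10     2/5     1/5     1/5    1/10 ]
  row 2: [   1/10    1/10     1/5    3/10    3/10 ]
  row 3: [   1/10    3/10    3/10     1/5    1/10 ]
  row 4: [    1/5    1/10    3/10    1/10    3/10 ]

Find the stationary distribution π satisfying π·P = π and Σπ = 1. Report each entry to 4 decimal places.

Balance equations π_j = Σ_i π_i·P[i][j]:
  π_0 = 3/10·π_0 + 1/10·π_1 + 1/10·π_2 + 1/10·π_3 + 1/5·π_4
  π_1 = 1/10·π_0 + 2/5·π_1 + 1/10·π_2 + 3/10·π_3 + 1/10·π_4
  π_2 = 3/10·π_0 + 1/5·π_1 + 1/5·π_2 + 3/10·π_3 + 3/10·π_4
  π_3 = 1/5·π_0 + 1/5·π_1 + 3/10·π_2 + 1/5·π_3 + 1/10·π_4
  normalize: π_0 + π_1 + π_2 + π_3 + π_4 = 1
Solving the linear system gives exactly π = [917/6172, 623/3086, 785/3086, 1275/6172, 291/1543].

π = [0.1486, 0.2019, 0.2544, 0.2066, 0.1886]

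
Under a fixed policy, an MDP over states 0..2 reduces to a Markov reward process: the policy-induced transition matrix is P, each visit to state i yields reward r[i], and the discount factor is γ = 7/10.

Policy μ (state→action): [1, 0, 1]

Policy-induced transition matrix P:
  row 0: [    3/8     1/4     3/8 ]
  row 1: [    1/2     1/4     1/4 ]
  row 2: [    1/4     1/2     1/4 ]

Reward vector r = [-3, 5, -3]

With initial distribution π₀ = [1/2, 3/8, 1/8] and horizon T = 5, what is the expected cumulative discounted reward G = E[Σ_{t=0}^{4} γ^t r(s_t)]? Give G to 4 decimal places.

G = -0.9432

t=0: π = [0.5000, 0.3750, 0.1250], E[r] = 0.0000, γ^t·E[r] = 0.000000, running G = 0.000000
t=1: π = [0.4063, 0.2813, 0.3125], E[r] = -0.7500, γ^t·E[r] = -0.525000, running G = -0.525000
t=2: π = [0.3711, 0.3281, 0.3008], E[r] = -0.3750, γ^t·E[r] = -0.183750, running G = -0.708750
t=3: π = [0.3784, 0.3252, 0.2964], E[r] = -0.3984, γ^t·E[r] = -0.136664, running G = -0.845414
t=4: π = [0.3786, 0.3241, 0.2973], E[r] = -0.4072, γ^t·E[r] = -0.097775, running G = -0.943189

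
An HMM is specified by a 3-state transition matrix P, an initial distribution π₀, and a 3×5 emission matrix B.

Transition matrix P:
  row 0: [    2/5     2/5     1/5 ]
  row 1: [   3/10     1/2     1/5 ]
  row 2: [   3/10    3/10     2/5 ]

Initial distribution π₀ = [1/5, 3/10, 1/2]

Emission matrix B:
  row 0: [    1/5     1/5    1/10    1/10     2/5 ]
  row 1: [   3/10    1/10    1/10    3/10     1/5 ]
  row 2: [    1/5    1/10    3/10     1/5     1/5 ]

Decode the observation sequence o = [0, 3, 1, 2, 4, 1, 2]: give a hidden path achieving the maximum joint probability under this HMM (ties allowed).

t=0: δ = [4.000e-02, 9.000e-02, 1.000e-01]  (obs o_0=0)
t=1: δ = [3.000e-03, 1.350e-02, 8.000e-03]  ψ = [2, 1, 2]  (obs o_1=3)
t=2: δ = [8.100e-04, 6.750e-04, 3.200e-04]  ψ = [1, 1, 2]  (obs o_2=1)
t=3: δ = [3.240e-05, 3.375e-05, 4.860e-05]  ψ = [0, 1, 0]  (obs o_3=2)
t=4: δ = [5.832e-06, 3.375e-06, 3.888e-06]  ψ = [2, 1, 2]  (obs o_4=4)
t=5: δ = [4.666e-07, 2.333e-07, 1.555e-07]  ψ = [0, 0, 2]  (obs o_5=1)
t=6: δ = [1.866e-08, 1.866e-08, 2.799e-08]  ψ = [0, 0, 0]  (obs o_6=2)
backtrack: best end state = 2; path = [1, 1, 0, 2, 0, 0, 2]

path = [1, 1, 0, 2, 0, 0, 2]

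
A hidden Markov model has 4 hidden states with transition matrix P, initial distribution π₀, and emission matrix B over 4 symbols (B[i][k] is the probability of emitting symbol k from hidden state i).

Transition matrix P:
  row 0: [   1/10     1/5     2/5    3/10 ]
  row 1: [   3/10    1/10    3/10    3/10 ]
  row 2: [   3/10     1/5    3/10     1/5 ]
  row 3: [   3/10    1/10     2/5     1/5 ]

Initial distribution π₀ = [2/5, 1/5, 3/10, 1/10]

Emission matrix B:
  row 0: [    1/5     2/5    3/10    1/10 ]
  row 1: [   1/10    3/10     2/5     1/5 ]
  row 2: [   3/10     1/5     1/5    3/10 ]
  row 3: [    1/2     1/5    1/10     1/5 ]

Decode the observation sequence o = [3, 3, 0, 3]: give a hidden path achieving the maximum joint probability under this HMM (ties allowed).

t=0: δ = [4.000e-02, 4.000e-02, 9.000e-02, 2.000e-02]  (obs o_0=3)
t=1: δ = [2.700e-03, 3.600e-03, 8.100e-03, 3.600e-03]  ψ = [2, 2, 2, 2]  (obs o_1=3)
t=2: δ = [4.860e-04, 1.620e-04, 7.290e-04, 8.100e-04]  ψ = [2, 2, 2, 2]  (obs o_2=0)
t=3: δ = [2.430e-05, 2.916e-05, 9.720e-05, 3.240e-05]  ψ = [3, 2, 3, 3]  (obs o_3=3)
backtrack: best end state = 2; path = [2, 2, 3, 2]

path = [2, 2, 3, 2]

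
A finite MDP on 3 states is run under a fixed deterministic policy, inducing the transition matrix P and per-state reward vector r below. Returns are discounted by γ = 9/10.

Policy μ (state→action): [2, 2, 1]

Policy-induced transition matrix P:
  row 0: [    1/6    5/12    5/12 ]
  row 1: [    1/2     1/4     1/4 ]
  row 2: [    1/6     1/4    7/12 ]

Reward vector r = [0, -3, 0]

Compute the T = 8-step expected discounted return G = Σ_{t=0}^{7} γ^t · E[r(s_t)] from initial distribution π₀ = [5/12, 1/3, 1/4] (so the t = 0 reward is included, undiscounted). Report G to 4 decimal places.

G = -5.2201

t=0: π = [0.4167, 0.3333, 0.2500], E[r] = -1.0000, γ^t·E[r] = -1.000000, running G = -1.000000
t=1: π = [0.2778, 0.3194, 0.4028], E[r] = -0.9583, γ^t·E[r] = -0.862500, running G = -1.862500
t=2: π = [0.2731, 0.2963, 0.4306], E[r] = -0.8889, γ^t·E[r] = -0.720000, running G = -2.582500
t=3: π = [0.2654, 0.2955, 0.4390], E[r] = -0.8866, γ^t·E[r] = -0.646313, running G = -3.228813
t=4: π = [0.2652, 0.2942, 0.4406], E[r] = -0.8827, γ^t·E[r] = -0.579150, running G = -3.807963
t=5: π = [0.2647, 0.2942, 0.4411], E[r] = -0.8826, γ^t·E[r] = -0.521159, running G = -4.329122
t=6: π = [0.2647, 0.2941, 0.4411], E[r] = -0.8824, γ^t·E[r] = -0.468929, running G = -4.798051
t=7: π = [0.2647, 0.2941, 0.4412], E[r] = -0.8824, γ^t·E[r] = -0.422033, running G = -5.220084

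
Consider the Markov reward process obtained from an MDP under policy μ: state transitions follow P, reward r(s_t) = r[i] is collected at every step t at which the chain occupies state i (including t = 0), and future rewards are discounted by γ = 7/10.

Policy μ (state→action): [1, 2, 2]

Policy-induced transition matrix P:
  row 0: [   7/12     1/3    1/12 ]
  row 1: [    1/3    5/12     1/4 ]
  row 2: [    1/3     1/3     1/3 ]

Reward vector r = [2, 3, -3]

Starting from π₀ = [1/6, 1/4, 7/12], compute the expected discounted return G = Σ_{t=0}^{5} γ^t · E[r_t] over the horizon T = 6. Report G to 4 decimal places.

t=0: π = [0.1667, 0.2500, 0.5833], E[r] = -0.6667, γ^t·E[r] = -0.666667, running G = -0.666667
t=1: π = [0.3750, 0.3542, 0.2708], E[r] = 1.0000, γ^t·E[r] = 0.700000, running G = 0.033333
t=2: π = [0.4271, 0.3628, 0.2101], E[r] = 1.3125, γ^t·E[r] = 0.643125, running G = 0.676458
t=3: π = [0.4401, 0.3636, 0.1963], E[r] = 1.3819, γ^t·E[r] = 0.474007, running G = 1.150465
t=4: π = [0.4434, 0.3636, 0.1930], E[r] = 1.3986, γ^t·E[r] = 0.335800, running G = 1.486265
t=5: π = [0.4442, 0.3636, 0.1922], E[r] = 1.4027, γ^t·E[r] = 0.235749, running G = 1.722014

G = 1.7220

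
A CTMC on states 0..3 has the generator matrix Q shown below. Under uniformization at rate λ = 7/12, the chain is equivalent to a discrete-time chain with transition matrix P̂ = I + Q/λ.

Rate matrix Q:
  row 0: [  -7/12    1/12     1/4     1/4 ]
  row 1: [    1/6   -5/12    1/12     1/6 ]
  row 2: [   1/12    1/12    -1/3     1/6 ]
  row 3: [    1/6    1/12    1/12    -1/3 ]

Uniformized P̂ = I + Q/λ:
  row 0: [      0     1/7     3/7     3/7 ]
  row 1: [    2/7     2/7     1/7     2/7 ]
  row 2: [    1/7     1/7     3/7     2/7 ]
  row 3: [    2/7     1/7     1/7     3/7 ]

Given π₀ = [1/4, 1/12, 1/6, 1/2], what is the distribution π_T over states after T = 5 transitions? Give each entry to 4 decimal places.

t=0: π = [0.2500, 0.0833, 0.1667, 0.5000]
t=1: π = [0.1905, 0.1548, 0.2619, 0.3929]
t=2: π = [0.1939, 0.1650, 0.2721, 0.3690]
t=3: π = [0.1914, 0.1664, 0.2760, 0.3661]
t=4: π = [0.1916, 0.1666, 0.2764, 0.3654]
t=5: π = [0.1915, 0.1667, 0.2766, 0.3653]

π = [0.1915, 0.1667, 0.2766, 0.3653]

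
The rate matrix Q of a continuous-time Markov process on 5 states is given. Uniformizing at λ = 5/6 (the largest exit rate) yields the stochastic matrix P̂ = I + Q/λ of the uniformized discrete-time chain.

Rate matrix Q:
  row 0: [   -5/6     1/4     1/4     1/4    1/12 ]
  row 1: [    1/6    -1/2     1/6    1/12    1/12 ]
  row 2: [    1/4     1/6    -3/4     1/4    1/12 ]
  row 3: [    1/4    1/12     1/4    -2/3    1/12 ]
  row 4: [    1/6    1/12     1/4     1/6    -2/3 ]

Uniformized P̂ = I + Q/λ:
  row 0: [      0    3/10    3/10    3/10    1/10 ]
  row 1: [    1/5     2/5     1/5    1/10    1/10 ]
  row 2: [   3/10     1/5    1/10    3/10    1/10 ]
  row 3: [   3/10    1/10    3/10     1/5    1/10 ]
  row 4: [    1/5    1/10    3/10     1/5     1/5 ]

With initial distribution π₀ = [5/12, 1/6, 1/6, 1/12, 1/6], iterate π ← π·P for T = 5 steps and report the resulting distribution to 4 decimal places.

t=0: π = [0.4167, 0.1667, 0.1667, 0.0833, 0.1667]
t=1: π = [0.1417, 0.2500, 0.2500, 0.2417, 0.1167]
t=2: π = [0.2208, 0.2283, 0.2250, 0.2142, 0.1117]
t=3: π = [0.1998, 0.2352, 0.2322, 0.2218, 0.1112]
t=4: π = [0.2054, 0.2337, 0.2301, 0.2197, 0.1111]
t=5: π = [0.2039, 0.2342, 0.2306, 0.2202, 0.1111]

π = [0.2039, 0.2342, 0.2306, 0.2202, 0.1111]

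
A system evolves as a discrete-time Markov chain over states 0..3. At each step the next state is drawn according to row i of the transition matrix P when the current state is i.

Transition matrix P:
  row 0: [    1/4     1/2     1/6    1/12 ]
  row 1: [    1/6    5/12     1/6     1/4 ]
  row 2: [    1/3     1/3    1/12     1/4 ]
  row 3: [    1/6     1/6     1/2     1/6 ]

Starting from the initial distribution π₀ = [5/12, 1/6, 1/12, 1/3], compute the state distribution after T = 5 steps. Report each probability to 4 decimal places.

π = [0.2207, 0.3680, 0.2147, 0.1967]

t=0: π = [0.4167, 0.1667, 0.0833, 0.3333]
t=1: π = [0.2153, 0.3611, 0.2708, 0.1528]
t=2: π = [0.2297, 0.3738, 0.1950, 0.2014]
t=3: π = [0.2183, 0.3692, 0.2175, 0.1949]
t=4: π = [0.2211, 0.3680, 0.2135, 0.1974]
t=5: π = [0.2207, 0.3680, 0.2147, 0.1967]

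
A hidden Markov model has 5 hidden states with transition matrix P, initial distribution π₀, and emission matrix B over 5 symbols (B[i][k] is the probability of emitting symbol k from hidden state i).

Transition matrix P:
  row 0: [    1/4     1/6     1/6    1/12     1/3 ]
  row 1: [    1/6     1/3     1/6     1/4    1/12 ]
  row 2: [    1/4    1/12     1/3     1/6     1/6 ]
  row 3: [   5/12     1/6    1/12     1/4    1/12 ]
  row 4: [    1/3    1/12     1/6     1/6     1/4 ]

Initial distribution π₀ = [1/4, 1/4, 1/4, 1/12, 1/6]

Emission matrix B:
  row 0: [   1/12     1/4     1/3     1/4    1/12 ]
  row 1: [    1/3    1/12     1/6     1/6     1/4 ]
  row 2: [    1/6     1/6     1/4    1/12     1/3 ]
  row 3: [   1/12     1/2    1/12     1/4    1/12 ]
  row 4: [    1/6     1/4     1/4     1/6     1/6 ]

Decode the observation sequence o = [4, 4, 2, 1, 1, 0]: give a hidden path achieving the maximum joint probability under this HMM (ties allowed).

path = [2, 2, 2, 3, 3, 1]

t=0: δ = [2.083e-02, 6.250e-02, 8.333e-02, 6.944e-03, 2.778e-02]  (obs o_0=4)
t=1: δ = [1.736e-03, 5.208e-03, 9.259e-03, 1.302e-03, 2.315e-03]  ψ = [2, 1, 2, 1, 2]  (obs o_1=4)
t=2: δ = [7.716e-04, 2.894e-04, 7.716e-04, 1.286e-04, 3.858e-04]  ψ = [2, 1, 2, 2, 2]  (obs o_2=2)
t=3: δ = [4.823e-05, 1.072e-05, 4.287e-05, 6.430e-05, 6.430e-05]  ψ = [0, 0, 2, 2, 0]  (obs o_3=1)
t=4: δ = [6.698e-06, 8.931e-07, 2.381e-06, 8.038e-06, 4.019e-06]  ψ = [3, 3, 2, 3, 0]  (obs o_4=1)
t=5: δ = [2.791e-07, 4.465e-07, 1.861e-07, 1.674e-07, 3.721e-07]  ψ = [3, 3, 0, 3, 0]  (obs o_5=0)
backtrack: best end state = 1; path = [2, 2, 2, 3, 3, 1]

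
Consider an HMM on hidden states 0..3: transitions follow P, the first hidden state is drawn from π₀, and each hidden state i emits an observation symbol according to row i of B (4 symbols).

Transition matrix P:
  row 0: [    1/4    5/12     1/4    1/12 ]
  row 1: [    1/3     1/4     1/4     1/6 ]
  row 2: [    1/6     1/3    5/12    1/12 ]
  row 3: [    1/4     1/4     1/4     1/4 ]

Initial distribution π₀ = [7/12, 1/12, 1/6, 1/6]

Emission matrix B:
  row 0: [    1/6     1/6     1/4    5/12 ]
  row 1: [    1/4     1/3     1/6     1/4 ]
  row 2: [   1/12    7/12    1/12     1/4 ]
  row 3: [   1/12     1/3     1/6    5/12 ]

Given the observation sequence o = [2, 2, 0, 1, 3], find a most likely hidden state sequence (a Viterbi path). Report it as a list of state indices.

t=0: δ = [1.458e-01, 1.389e-02, 1.389e-02, 2.778e-02]  (obs o_0=2)
t=1: δ = [9.115e-03, 1.013e-02, 3.038e-03, 2.025e-03]  ψ = [0, 0, 0, 0]  (obs o_1=2)
t=2: δ = [5.626e-04, 9.494e-04, 2.110e-04, 1.407e-04]  ψ = [1, 0, 1, 1]  (obs o_2=0)
t=3: δ = [5.275e-05, 7.912e-05, 1.385e-04, 5.275e-05]  ψ = [1, 1, 1, 1]  (obs o_3=1)
t=4: δ = [1.099e-05, 1.154e-05, 1.442e-05, 5.494e-06]  ψ = [1, 2, 2, 1]  (obs o_4=3)
backtrack: best end state = 2; path = [0, 0, 1, 2, 2]

path = [0, 0, 1, 2, 2]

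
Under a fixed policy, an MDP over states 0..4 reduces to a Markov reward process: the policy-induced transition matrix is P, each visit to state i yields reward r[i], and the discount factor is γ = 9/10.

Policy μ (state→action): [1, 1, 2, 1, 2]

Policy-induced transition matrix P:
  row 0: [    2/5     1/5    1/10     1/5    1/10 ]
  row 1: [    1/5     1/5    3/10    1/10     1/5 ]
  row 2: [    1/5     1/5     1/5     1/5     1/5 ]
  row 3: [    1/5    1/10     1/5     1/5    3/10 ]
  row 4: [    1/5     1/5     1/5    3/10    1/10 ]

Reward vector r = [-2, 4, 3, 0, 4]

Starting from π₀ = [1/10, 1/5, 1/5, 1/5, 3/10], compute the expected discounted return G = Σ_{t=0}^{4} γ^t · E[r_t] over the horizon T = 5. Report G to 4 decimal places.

t=0: π = [0.1000, 0.2000, 0.2000, 0.2000, 0.3000], E[r] = 2.4000, γ^t·E[r] = 2.400000, running G = 2.400000
t=1: π = [0.2200, 0.1800, 0.2100, 0.2100, 0.1800], E[r] = 1.6300, γ^t·E[r] = 1.467000, running G = 3.867000
t=2: π = [0.2440, 0.1790, 0.1960, 0.2000, 0.1810], E[r] = 1.5400, γ^t·E[r] = 1.247400, running G = 5.114400
t=3: π = [0.2488, 0.1800, 0.1935, 0.2002, 0.1775], E[r] = 1.5129, γ^t·E[r] = 1.102904, running G = 6.217304
t=4: π = [0.2498, 0.1800, 0.1931, 0.1998, 0.1774], E[r] = 1.5093, γ^t·E[r] = 0.990265, running G = 7.207569

G = 7.2076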